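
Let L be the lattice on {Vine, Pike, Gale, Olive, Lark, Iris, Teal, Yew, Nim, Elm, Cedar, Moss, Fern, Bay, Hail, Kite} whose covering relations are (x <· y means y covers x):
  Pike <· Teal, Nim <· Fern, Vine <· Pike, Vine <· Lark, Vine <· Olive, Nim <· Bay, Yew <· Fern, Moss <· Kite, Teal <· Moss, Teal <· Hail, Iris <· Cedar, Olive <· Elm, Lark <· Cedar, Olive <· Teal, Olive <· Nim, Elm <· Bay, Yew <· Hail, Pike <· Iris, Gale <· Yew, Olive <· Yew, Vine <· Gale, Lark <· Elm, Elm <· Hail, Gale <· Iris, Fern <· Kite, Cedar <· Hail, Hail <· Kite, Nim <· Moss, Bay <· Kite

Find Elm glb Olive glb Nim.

Olive

Common lower bounds of {Elm, Olive, Nim}: Olive, Vine.
The greatest among these is Olive.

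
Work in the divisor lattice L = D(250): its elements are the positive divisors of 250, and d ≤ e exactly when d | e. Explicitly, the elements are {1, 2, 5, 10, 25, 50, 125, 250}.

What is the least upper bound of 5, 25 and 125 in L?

Common upper bounds of {5, 25, 125}: 125, 250.
The least among these is 125.

125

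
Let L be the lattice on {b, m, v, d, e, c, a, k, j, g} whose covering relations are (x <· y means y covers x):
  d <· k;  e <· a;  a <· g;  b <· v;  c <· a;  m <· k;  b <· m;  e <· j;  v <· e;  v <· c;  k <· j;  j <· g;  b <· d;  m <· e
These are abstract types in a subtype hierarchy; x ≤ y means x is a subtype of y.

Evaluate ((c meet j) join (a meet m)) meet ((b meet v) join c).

c ∧ j = v
a ∧ m = m
v ∨ m = e
b ∧ v = b
b ∨ c = c
e ∧ c = v

v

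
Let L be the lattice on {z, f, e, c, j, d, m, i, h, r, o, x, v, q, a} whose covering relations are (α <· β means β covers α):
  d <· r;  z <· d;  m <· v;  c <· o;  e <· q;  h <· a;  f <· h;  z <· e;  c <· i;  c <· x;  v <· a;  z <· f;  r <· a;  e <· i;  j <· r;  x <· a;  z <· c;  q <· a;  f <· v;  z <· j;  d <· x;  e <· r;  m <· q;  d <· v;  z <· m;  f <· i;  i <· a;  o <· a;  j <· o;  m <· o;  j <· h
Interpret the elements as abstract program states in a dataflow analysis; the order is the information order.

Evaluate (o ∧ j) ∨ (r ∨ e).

o ∧ j = j
r ∨ e = r
j ∨ r = r

r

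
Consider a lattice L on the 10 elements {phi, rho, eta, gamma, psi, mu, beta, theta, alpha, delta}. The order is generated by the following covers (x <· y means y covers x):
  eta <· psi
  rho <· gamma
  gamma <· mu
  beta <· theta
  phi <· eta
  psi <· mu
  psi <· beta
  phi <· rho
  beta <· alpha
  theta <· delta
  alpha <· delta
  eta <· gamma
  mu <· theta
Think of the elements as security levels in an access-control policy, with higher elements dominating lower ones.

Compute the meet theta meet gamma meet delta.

Common lower bounds of {theta, gamma, delta}: eta, gamma, phi, rho.
The greatest among these is gamma.

gamma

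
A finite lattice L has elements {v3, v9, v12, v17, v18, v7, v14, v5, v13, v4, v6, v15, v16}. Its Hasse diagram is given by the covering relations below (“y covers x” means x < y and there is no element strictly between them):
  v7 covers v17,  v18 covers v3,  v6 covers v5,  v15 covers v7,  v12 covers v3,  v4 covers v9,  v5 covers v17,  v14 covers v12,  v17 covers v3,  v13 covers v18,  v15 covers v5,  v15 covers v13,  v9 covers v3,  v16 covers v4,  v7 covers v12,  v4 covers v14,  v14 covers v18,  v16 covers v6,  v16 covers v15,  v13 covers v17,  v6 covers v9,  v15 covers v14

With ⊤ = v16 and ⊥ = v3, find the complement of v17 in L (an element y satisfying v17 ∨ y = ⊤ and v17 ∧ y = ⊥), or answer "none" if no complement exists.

v4

Need y with v17 ∨ y = v16 and v17 ∧ y = v3.
Checking each element gives: v4.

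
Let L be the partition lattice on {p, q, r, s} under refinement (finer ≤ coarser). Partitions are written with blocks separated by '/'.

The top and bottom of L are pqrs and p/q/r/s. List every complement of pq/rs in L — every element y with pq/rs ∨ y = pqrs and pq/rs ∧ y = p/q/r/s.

p/qr/s, p/qs/r, pr/q/s, pr/qs, ps/q/r, ps/qr

Need y with pq/rs ∨ y = pqrs and pq/rs ∧ y = p/q/r/s.
Checking each element gives: p/qr/s, p/qs/r, pr/q/s, pr/qs, ps/q/r, ps/qr.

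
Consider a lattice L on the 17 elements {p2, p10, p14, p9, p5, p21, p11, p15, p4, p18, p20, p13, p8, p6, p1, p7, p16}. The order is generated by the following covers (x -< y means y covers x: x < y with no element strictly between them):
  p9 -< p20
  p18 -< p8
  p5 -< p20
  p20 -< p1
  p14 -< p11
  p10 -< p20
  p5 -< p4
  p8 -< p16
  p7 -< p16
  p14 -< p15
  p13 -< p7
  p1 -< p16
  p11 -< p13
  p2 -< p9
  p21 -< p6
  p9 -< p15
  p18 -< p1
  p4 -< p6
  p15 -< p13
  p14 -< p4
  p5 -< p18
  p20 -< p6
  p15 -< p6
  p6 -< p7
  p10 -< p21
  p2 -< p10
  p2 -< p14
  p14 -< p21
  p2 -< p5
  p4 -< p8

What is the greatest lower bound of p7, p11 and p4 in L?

p14

Common lower bounds of {p7, p11, p4}: p14, p2.
The greatest among these is p14.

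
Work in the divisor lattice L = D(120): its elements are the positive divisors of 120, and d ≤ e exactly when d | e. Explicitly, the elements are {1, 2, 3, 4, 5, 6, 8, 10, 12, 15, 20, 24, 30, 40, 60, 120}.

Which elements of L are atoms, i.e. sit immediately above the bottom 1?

The atoms are exactly the elements that cover 1: 2, 3, 5.

2, 3, 5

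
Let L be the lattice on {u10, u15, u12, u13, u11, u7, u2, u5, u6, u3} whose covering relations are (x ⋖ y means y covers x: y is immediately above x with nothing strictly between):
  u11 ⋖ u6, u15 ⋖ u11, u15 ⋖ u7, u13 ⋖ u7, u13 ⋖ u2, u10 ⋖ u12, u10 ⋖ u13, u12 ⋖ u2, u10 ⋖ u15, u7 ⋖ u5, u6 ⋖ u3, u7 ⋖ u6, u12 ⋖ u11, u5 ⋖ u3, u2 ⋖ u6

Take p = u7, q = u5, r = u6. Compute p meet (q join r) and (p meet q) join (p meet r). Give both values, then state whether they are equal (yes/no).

u7; u7; yes

q join r = u3, so p meet (q join r) = u7 meet u3 = u7.
p meet q = u7 and p meet r = u7, so (p meet q) join (p meet r) = u7 join u7 = u7.
Equal: yes.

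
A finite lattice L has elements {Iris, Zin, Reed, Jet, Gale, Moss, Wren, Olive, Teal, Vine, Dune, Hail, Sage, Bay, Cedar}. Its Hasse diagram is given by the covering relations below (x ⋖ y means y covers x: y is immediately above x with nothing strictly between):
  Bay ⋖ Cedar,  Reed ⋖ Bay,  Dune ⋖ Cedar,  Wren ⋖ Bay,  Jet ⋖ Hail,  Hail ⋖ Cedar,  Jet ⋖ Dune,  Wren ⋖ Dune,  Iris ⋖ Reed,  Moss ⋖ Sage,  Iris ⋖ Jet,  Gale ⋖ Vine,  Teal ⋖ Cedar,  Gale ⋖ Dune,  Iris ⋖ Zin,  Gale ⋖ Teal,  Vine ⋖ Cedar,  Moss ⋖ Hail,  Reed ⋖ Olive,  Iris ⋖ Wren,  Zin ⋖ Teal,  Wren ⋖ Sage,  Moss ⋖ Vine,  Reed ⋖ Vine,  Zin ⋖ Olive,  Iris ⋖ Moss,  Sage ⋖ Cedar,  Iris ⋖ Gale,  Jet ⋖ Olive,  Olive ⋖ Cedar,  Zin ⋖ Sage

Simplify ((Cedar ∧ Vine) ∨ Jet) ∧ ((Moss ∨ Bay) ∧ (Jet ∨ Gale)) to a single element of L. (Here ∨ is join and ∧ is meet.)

Cedar ∧ Vine = Vine
Vine ∨ Jet = Cedar
Moss ∨ Bay = Cedar
Jet ∨ Gale = Dune
Cedar ∧ Dune = Dune
Cedar ∧ Dune = Dune

Dune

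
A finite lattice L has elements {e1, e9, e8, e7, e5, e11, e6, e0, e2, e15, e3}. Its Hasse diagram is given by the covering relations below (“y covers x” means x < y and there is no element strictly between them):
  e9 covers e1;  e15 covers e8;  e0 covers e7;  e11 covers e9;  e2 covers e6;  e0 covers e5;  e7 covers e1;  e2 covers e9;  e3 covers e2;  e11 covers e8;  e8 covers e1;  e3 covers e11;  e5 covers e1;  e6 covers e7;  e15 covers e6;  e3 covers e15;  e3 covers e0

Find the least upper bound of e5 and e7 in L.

e0

Common upper bounds of {e5, e7}: e0, e3.
The least among these is e0.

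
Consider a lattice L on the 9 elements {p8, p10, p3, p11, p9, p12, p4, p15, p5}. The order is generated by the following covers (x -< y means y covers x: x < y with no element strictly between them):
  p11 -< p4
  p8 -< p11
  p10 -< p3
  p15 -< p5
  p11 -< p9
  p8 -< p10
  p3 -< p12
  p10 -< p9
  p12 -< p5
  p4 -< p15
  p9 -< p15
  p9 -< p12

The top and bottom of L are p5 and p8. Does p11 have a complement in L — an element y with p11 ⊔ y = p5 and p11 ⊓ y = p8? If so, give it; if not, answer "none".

none

For every candidate y, either p11 ∨ y ≠ p5 or p11 ∧ y ≠ p8; no complement exists.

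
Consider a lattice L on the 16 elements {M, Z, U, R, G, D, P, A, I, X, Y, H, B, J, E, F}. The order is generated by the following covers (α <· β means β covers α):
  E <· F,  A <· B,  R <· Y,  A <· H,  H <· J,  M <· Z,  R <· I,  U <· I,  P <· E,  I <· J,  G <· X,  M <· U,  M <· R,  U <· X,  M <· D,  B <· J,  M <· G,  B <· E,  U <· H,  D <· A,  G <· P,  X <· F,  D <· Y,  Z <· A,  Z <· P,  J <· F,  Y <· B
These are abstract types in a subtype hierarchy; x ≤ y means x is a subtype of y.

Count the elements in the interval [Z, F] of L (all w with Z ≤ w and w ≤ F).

8

The interval [Z, F] = {A, B, E, F, H, J, P, Z}, which has 8 elements.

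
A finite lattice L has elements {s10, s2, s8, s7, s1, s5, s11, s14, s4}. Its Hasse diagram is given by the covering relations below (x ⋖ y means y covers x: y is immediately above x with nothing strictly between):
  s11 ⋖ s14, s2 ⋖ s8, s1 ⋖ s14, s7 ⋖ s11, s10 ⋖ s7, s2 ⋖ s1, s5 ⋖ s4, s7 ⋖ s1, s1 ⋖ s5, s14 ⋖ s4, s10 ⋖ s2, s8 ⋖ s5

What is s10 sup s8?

s8

Common upper bounds of {s10, s8}: s4, s5, s8.
The least among these is s8.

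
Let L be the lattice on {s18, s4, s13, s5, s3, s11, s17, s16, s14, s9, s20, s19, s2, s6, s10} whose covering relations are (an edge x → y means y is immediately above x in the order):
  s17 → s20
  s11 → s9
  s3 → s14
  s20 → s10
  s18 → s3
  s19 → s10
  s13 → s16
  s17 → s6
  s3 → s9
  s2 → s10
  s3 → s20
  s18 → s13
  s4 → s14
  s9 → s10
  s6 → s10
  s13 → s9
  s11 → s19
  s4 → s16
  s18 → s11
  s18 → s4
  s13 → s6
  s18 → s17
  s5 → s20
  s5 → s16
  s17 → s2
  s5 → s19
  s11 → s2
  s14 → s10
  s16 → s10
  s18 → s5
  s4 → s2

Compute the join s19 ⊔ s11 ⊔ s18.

s19

Common upper bounds of {s19, s11, s18}: s10, s19.
The least among these is s19.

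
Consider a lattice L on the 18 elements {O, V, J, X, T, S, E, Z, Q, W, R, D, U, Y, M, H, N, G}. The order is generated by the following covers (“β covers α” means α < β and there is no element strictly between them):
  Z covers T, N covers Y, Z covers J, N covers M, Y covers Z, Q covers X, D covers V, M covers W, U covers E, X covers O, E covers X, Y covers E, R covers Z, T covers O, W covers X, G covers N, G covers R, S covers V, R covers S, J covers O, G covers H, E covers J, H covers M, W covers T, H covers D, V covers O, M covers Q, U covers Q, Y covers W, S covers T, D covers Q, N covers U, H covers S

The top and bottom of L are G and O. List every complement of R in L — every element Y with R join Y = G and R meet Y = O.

Need Y with R ∨ Y = G and R ∧ Y = O.
Checking each element gives: Q, X.

Q, X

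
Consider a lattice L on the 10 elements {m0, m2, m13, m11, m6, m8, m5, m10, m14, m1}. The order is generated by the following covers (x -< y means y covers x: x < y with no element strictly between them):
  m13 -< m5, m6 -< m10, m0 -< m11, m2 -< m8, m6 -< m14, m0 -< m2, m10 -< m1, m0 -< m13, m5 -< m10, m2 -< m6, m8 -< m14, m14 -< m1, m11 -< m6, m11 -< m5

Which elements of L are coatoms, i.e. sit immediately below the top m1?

The coatoms are exactly the elements covered by m1: m10, m14.

m10, m14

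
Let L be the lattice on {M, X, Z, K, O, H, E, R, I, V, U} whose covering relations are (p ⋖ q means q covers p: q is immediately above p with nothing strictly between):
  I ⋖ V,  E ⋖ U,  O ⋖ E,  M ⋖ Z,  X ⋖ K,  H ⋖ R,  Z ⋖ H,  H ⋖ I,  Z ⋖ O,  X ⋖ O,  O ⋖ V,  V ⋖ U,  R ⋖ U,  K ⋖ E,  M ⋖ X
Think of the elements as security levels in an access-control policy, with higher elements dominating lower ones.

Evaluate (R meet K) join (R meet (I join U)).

R ∧ K = M
I ∨ U = U
R ∧ U = R
M ∨ R = R

R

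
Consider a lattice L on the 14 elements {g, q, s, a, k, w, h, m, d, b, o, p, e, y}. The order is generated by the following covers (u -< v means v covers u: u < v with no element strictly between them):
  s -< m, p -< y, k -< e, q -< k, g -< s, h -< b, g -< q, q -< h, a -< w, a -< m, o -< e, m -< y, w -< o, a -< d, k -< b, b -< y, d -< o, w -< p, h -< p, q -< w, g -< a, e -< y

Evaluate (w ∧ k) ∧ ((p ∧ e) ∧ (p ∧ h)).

q

w ∧ k = q
p ∧ e = w
p ∧ h = h
w ∧ h = q
q ∧ q = q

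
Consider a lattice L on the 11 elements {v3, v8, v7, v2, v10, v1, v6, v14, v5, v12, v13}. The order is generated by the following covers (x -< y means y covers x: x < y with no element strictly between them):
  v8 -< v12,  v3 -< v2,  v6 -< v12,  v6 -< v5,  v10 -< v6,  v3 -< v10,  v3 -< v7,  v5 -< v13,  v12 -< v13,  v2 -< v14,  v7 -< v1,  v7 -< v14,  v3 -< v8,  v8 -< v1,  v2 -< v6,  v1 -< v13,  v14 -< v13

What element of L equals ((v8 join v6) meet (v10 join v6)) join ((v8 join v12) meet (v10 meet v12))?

v8 ∨ v6 = v12
v10 ∨ v6 = v6
v12 ∧ v6 = v6
v8 ∨ v12 = v12
v10 ∧ v12 = v10
v12 ∧ v10 = v10
v6 ∨ v10 = v6

v6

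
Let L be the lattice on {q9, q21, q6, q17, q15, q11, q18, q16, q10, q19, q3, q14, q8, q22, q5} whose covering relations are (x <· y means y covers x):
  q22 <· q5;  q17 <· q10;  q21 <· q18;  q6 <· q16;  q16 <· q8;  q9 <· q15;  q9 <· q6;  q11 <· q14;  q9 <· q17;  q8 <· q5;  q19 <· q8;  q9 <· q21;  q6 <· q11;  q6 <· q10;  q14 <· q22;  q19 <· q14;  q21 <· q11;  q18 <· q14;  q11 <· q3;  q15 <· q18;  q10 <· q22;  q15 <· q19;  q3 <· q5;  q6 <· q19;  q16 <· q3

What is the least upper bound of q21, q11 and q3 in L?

Common upper bounds of {q21, q11, q3}: q3, q5.
The least among these is q3.

q3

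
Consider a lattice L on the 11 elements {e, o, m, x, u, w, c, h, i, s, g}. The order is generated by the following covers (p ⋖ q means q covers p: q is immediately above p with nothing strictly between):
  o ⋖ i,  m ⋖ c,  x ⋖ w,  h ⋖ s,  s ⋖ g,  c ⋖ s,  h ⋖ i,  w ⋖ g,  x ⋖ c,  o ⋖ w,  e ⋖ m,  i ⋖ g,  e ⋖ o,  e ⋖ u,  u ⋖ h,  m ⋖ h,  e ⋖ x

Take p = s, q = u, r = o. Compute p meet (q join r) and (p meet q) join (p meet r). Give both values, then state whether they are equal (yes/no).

q join r = i, so p meet (q join r) = s meet i = h.
p meet q = u and p meet r = e, so (p meet q) join (p meet r) = u join e = u.
Equal: no.

h; u; no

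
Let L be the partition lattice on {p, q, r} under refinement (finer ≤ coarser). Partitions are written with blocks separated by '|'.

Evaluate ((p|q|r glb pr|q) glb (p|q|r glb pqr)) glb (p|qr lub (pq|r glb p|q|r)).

p|q|r

p|q|r ∧ pr|q = p|q|r
p|q|r ∧ pqr = p|q|r
p|q|r ∧ p|q|r = p|q|r
pq|r ∧ p|q|r = p|q|r
p|qr ∨ p|q|r = p|qr
p|q|r ∧ p|qr = p|q|r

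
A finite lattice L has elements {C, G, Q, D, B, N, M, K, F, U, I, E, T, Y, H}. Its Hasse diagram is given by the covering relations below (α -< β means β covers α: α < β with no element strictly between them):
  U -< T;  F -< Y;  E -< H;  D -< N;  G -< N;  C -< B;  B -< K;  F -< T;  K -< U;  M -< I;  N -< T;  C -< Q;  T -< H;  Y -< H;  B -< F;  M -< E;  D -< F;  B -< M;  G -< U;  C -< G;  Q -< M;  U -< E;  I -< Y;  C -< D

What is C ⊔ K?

Common upper bounds of {C, K}: E, H, K, T, U.
The least among these is K.

K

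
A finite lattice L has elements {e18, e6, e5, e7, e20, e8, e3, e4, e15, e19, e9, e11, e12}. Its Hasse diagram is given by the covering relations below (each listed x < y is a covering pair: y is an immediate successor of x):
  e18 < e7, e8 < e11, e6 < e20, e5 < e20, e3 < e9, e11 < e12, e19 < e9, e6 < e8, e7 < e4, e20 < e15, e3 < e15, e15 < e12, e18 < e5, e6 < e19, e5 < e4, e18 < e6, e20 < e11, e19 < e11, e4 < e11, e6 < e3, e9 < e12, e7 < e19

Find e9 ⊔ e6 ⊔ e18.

Common upper bounds of {e9, e6, e18}: e12, e9.
The least among these is e9.

e9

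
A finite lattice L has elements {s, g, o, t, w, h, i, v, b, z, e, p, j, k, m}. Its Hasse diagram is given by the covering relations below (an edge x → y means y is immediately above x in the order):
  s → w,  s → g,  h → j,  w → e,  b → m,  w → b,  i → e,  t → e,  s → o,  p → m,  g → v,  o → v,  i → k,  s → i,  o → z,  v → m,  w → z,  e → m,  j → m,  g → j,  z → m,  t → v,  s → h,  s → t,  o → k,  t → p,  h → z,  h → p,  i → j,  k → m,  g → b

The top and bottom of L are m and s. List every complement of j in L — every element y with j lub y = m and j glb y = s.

o, t, w

Need y with j ∨ y = m and j ∧ y = s.
Checking each element gives: o, t, w.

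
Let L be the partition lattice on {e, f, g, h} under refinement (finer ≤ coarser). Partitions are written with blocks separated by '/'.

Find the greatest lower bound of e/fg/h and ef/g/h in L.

e/f/g/h

Common lower bounds of {e/fg/h, ef/g/h}: e/f/g/h.
The greatest among these is e/f/g/h.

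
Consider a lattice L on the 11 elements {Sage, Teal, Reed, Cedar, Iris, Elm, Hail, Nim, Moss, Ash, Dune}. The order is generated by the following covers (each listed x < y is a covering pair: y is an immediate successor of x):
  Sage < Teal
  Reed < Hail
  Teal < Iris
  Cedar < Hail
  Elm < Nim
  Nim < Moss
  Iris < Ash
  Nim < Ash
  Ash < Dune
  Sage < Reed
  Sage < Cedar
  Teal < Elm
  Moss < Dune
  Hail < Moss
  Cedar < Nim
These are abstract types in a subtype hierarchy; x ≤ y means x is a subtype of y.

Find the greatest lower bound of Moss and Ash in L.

Nim

Common lower bounds of {Moss, Ash}: Cedar, Elm, Nim, Sage, Teal.
The greatest among these is Nim.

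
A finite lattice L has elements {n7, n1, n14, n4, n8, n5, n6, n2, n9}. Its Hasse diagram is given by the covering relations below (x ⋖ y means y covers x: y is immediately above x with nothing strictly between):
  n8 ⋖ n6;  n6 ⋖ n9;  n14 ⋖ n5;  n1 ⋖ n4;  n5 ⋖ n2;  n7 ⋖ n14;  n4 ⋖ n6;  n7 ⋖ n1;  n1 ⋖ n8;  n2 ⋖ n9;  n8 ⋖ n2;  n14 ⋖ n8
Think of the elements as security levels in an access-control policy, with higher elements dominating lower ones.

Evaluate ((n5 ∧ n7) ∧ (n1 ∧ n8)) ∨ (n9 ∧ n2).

n2

n5 ∧ n7 = n7
n1 ∧ n8 = n1
n7 ∧ n1 = n7
n9 ∧ n2 = n2
n7 ∨ n2 = n2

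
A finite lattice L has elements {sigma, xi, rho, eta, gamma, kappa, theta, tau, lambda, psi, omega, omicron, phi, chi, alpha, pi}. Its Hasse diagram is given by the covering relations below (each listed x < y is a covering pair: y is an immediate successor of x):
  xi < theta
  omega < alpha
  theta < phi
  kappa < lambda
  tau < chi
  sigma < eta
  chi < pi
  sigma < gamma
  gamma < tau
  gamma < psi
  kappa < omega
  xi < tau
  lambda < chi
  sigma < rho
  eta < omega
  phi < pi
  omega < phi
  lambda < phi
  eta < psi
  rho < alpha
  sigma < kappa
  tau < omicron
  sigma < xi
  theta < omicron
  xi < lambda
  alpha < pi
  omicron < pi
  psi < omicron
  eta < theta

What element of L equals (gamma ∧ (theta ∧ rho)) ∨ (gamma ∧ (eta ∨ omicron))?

gamma

theta ∧ rho = sigma
gamma ∧ sigma = sigma
eta ∨ omicron = omicron
gamma ∧ omicron = gamma
sigma ∨ gamma = gamma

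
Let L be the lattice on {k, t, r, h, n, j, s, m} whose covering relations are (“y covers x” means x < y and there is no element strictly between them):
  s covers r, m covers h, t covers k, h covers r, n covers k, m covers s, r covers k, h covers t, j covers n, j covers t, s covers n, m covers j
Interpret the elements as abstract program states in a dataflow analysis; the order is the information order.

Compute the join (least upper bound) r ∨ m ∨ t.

m

Common upper bounds of {r, m, t}: m.
The least among these is m.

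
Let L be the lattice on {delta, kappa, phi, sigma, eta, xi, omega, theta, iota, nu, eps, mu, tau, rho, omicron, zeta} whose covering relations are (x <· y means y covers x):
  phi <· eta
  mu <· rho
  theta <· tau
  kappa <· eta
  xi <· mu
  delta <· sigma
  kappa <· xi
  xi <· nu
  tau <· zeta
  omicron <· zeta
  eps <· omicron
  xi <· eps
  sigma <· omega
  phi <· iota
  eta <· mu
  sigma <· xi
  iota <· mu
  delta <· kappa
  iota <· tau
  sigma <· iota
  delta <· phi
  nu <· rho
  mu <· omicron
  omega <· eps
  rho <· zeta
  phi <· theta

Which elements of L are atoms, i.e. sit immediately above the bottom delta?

kappa, phi, sigma

The atoms are exactly the elements that cover delta: kappa, phi, sigma.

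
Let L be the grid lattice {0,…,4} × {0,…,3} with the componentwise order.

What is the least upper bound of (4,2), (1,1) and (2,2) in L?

(4,2)

Common upper bounds of {(4,2), (1,1), (2,2)}: (4,2), (4,3).
The least among these is (4,2).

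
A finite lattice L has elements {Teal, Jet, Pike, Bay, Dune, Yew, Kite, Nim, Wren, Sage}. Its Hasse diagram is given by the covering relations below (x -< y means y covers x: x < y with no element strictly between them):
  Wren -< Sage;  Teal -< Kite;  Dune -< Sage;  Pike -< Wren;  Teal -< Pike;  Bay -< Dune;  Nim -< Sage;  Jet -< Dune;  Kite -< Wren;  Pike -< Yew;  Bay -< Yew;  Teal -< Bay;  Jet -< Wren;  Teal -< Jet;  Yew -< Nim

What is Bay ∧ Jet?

Common lower bounds of {Bay, Jet}: Teal.
The greatest among these is Teal.

Teal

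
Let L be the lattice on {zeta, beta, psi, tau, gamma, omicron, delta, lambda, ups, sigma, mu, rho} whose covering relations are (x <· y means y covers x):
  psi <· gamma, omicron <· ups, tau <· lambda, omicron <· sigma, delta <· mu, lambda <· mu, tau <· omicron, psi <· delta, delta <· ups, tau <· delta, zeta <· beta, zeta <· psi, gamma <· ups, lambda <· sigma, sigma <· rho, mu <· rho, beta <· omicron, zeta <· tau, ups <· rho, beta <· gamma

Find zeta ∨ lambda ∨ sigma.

Common upper bounds of {zeta, lambda, sigma}: rho, sigma.
The least among these is sigma.

sigma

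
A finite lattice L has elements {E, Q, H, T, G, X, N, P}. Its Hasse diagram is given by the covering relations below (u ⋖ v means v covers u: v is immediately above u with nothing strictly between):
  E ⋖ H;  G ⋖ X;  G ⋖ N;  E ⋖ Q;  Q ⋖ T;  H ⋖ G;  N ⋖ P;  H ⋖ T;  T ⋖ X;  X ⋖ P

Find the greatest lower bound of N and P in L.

Common lower bounds of {N, P}: E, G, H, N.
The greatest among these is N.

N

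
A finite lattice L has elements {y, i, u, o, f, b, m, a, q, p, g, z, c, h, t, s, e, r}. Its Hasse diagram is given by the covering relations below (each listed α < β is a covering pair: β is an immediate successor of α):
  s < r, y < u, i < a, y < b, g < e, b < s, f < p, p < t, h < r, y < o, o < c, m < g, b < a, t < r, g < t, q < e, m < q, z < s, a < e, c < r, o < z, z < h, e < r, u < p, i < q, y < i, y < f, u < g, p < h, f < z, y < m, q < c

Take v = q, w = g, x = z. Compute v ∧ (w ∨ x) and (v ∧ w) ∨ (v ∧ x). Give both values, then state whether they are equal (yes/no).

w ∨ x = r, so v ∧ (w ∨ x) = q ∧ r = q.
v ∧ w = m and v ∧ x = y, so (v ∧ w) ∨ (v ∧ x) = m ∨ y = m.
Equal: no.

q; m; no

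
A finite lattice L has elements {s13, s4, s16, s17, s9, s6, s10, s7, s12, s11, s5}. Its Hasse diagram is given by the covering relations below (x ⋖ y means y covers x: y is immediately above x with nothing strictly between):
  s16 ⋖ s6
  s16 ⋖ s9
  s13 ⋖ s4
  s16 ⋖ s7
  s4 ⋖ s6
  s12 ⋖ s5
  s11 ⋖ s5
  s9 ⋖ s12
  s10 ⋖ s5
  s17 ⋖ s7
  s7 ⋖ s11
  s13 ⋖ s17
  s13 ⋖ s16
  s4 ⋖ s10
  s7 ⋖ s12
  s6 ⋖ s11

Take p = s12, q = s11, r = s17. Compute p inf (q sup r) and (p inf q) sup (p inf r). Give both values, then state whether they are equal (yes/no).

q sup r = s11, so p inf (q sup r) = s12 inf s11 = s7.
p inf q = s7 and p inf r = s17, so (p inf q) sup (p inf r) = s7 sup s17 = s7.
Equal: yes.

s7; s7; yes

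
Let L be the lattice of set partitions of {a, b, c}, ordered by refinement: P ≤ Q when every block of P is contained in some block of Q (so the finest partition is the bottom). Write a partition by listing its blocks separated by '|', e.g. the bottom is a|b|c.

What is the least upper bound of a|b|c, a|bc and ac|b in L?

The join of a|b|c, a|bc, ac|b merges any blocks that overlap across the partitions, giving abc.

abc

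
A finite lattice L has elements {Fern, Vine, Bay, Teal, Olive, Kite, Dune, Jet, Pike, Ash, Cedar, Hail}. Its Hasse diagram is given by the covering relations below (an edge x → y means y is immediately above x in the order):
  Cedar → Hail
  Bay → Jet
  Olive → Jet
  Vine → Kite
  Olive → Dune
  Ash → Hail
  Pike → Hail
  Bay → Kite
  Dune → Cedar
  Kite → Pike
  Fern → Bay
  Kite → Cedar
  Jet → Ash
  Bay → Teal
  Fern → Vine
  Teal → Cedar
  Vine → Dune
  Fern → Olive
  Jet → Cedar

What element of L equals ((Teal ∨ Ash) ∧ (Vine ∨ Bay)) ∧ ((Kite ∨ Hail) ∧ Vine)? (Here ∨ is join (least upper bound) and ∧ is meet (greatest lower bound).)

Vine

Teal ∨ Ash = Hail
Vine ∨ Bay = Kite
Hail ∧ Kite = Kite
Kite ∨ Hail = Hail
Hail ∧ Vine = Vine
Kite ∧ Vine = Vine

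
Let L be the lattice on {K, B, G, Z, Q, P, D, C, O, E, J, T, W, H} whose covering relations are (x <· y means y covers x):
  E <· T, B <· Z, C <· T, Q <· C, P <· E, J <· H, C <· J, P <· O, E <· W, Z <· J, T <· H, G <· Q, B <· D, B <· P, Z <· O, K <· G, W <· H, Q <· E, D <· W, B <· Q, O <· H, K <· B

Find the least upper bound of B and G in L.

Common upper bounds of {B, G}: C, E, H, J, Q, T, W.
The least among these is Q.

Q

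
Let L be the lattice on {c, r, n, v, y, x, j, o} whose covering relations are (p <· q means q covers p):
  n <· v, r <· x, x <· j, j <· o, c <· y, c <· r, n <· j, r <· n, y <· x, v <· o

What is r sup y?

x

Common upper bounds of {r, y}: j, o, x.
The least among these is x.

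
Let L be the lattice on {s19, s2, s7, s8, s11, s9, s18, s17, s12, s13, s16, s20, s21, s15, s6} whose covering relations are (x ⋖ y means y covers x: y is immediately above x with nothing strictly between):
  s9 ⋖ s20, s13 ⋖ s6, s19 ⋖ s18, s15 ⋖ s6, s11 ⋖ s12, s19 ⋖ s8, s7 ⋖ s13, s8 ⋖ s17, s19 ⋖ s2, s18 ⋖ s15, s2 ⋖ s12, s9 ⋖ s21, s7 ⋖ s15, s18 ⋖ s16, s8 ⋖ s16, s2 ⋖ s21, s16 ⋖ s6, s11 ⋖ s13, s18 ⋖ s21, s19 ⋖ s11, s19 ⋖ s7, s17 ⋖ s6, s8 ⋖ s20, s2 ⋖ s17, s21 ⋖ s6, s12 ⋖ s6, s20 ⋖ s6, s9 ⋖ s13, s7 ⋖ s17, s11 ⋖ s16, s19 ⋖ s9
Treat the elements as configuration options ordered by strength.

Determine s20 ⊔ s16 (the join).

s6

Common upper bounds of {s20, s16}: s6.
The least among these is s6.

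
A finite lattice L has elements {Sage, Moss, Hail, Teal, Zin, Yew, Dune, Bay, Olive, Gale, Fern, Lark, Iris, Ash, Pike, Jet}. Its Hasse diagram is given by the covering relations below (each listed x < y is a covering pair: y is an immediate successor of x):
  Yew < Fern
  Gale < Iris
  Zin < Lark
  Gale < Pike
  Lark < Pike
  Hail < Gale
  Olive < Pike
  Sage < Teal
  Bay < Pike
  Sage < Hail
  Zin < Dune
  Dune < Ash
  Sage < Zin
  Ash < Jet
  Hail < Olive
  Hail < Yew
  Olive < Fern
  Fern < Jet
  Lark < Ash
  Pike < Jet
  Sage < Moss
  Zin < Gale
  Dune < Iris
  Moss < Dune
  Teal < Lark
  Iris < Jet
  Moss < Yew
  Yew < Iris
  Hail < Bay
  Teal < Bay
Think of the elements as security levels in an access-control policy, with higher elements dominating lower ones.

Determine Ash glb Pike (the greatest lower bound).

Common lower bounds of {Ash, Pike}: Lark, Sage, Teal, Zin.
The greatest among these is Lark.

Lark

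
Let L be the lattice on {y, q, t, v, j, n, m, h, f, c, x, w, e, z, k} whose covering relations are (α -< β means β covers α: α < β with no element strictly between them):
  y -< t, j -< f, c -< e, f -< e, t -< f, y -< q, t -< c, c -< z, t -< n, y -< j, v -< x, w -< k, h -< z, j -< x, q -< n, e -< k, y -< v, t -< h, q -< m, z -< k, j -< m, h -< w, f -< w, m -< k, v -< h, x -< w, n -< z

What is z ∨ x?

Common upper bounds of {z, x}: k.
The least among these is k.

k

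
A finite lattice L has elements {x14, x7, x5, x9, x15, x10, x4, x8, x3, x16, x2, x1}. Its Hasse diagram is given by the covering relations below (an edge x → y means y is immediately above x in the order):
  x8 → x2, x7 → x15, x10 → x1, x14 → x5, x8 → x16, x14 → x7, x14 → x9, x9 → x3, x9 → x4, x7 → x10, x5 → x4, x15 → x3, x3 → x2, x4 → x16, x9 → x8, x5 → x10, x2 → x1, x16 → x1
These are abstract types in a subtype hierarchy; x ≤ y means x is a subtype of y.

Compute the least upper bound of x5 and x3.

Common upper bounds of {x5, x3}: x1.
The least among these is x1.

x1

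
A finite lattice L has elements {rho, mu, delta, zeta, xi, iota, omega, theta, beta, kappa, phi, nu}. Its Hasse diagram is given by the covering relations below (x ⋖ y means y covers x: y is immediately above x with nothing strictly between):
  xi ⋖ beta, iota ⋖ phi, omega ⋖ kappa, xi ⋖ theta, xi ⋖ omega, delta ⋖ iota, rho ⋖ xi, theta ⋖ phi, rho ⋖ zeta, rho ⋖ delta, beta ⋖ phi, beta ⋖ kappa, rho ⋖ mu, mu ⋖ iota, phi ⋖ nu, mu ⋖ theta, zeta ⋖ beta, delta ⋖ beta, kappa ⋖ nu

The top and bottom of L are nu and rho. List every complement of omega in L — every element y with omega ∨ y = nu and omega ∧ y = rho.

Need y with omega ∨ y = nu and omega ∧ y = rho.
Checking each element gives: iota, mu.

iota, mu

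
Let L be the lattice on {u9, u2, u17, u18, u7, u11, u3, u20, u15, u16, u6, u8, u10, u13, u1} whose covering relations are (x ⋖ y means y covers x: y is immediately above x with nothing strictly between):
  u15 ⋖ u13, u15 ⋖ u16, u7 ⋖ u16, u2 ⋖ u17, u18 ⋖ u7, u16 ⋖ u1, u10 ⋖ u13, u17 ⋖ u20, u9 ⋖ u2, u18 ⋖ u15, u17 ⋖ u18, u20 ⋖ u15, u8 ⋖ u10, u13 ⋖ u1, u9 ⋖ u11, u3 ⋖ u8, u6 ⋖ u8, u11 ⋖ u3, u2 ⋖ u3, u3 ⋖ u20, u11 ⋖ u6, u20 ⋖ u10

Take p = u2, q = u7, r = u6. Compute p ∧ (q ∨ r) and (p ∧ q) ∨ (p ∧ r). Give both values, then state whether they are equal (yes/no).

u2; u2; yes

q ∨ r = u1, so p ∧ (q ∨ r) = u2 ∧ u1 = u2.
p ∧ q = u2 and p ∧ r = u9, so (p ∧ q) ∨ (p ∧ r) = u2 ∨ u9 = u2.
Equal: yes.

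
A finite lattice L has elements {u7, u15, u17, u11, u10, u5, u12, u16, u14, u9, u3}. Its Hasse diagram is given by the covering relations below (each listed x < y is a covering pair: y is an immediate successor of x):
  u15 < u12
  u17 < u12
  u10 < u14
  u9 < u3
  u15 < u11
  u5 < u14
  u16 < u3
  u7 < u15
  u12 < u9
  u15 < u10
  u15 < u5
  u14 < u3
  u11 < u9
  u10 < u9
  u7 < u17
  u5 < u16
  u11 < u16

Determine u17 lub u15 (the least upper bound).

Common upper bounds of {u17, u15}: u12, u3, u9.
The least among these is u12.

u12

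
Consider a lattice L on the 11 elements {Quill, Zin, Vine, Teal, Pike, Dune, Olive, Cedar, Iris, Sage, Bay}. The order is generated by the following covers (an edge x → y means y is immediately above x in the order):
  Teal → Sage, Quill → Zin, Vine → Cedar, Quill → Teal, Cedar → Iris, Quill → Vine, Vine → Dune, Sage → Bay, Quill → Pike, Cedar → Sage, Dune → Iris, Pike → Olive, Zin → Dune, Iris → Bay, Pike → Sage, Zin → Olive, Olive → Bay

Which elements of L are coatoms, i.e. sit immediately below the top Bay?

Iris, Olive, Sage

The coatoms are exactly the elements covered by Bay: Iris, Olive, Sage.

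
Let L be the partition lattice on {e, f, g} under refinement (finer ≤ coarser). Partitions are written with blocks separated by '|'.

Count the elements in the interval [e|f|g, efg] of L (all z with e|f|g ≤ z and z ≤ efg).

5

The interval [e|f|g, efg] = {efg, ef|g, eg|f, e|fg, e|f|g}, which has 5 elements.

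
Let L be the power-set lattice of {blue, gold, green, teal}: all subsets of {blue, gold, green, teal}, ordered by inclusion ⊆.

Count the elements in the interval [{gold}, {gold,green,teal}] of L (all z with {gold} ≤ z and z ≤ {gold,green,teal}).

4

The interval [{gold}, {gold,green,teal}] = {{gold,green,teal}, {gold,green}, {gold,teal}, {gold}}, which has 4 elements.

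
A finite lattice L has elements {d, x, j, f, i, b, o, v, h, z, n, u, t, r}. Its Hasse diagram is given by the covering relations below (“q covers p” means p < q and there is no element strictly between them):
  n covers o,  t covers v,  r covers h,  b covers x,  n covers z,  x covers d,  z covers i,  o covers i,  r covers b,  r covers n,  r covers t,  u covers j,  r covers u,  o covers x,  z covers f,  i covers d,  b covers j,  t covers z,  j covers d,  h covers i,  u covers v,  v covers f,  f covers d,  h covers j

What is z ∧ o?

Common lower bounds of {z, o}: d, i.
The greatest among these is i.

i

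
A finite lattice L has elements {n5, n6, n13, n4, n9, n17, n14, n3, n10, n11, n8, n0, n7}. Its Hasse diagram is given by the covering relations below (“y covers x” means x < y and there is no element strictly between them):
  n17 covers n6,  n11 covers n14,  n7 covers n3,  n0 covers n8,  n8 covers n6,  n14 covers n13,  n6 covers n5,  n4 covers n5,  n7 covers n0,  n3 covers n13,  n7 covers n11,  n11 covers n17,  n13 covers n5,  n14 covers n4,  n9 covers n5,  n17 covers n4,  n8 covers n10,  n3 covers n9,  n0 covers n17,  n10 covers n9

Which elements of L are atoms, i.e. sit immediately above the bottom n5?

n13, n4, n6, n9

The atoms are exactly the elements that cover n5: n13, n4, n6, n9.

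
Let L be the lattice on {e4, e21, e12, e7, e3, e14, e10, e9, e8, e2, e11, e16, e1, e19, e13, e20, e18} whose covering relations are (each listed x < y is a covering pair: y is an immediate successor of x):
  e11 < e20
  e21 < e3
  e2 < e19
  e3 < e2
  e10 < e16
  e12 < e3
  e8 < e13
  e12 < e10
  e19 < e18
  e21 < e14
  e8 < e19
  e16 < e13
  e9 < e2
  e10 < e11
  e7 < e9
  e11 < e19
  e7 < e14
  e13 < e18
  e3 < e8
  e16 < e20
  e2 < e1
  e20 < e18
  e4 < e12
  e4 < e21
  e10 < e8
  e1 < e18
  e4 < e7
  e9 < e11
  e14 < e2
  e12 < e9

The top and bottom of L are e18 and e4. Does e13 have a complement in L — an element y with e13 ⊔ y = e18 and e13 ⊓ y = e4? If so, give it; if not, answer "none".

Need y with e13 ∨ y = e18 and e13 ∧ y = e4.
Checking each element gives: e7.

e7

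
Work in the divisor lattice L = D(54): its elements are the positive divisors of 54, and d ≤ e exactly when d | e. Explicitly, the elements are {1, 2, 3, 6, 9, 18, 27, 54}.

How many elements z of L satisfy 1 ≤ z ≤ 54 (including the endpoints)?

8

The interval [1, 54] = {1, 18, 2, 27, 3, 54, 6, 9}, which has 8 elements.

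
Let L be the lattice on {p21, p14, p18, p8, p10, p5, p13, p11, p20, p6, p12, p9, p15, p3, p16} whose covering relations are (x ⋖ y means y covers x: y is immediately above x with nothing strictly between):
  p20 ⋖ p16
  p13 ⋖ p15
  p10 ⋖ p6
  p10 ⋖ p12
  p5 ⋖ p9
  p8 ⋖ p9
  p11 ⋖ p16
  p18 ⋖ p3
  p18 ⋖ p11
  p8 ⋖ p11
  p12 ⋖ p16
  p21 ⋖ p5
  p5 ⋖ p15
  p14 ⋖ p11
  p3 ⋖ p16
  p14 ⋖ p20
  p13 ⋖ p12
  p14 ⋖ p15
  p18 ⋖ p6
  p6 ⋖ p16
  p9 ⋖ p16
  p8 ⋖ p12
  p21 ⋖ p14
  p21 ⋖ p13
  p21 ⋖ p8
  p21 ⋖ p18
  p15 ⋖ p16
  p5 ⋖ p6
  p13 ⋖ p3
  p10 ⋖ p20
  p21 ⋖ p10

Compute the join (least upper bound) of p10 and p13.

p12

Common upper bounds of {p10, p13}: p12, p16.
The least among these is p12.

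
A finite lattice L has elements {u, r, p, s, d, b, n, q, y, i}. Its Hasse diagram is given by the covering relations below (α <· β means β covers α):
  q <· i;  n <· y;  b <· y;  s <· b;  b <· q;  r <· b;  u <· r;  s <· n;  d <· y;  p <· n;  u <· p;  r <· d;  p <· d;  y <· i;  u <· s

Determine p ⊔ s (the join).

n

Common upper bounds of {p, s}: i, n, y.
The least among these is n.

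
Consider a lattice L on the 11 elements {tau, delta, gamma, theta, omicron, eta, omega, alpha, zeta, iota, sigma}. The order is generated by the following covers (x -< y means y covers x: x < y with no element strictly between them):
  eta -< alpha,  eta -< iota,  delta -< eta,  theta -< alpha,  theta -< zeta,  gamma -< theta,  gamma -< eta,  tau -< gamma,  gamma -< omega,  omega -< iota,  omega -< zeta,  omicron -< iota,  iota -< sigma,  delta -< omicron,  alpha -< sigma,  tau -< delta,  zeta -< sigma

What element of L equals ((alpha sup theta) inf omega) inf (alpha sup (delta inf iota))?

gamma

alpha ∨ theta = alpha
alpha ∧ omega = gamma
delta ∧ iota = delta
alpha ∨ delta = alpha
gamma ∧ alpha = gamma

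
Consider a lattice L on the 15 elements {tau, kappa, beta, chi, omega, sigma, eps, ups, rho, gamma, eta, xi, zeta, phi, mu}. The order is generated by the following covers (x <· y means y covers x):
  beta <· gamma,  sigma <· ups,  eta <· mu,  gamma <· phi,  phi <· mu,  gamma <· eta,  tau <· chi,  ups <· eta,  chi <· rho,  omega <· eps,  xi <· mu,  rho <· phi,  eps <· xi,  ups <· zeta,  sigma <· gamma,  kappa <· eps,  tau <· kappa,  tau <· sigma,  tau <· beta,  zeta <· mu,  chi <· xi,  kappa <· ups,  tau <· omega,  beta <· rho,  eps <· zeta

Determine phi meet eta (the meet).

gamma

Common lower bounds of {phi, eta}: beta, gamma, sigma, tau.
The greatest among these is gamma.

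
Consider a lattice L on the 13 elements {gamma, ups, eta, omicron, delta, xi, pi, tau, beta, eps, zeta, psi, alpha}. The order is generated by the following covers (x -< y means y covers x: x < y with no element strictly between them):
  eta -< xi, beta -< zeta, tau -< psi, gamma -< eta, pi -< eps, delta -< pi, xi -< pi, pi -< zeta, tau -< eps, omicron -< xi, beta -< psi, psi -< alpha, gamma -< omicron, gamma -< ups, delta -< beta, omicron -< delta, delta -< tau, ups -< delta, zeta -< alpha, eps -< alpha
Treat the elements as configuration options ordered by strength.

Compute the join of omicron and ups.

Common upper bounds of {omicron, ups}: alpha, beta, delta, eps, pi, psi, tau, zeta.
The least among these is delta.

delta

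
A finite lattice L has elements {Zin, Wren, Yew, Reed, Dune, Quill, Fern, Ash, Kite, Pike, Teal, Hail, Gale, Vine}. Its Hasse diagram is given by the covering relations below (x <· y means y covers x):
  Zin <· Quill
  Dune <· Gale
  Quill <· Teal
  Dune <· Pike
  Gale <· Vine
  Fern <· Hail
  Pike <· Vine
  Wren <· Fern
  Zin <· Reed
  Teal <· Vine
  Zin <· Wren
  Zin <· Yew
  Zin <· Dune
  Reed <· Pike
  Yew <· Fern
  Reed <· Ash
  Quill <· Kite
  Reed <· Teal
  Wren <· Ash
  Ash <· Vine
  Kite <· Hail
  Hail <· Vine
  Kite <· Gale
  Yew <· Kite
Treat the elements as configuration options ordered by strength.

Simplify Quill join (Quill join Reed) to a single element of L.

Teal

Quill ∨ Reed = Teal
Quill ∨ Teal = Teal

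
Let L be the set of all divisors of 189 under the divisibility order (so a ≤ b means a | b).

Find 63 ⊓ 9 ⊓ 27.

In the divisibility order, the meet is the greatest common divisor: gcd(63, 9, 27) = 9.

9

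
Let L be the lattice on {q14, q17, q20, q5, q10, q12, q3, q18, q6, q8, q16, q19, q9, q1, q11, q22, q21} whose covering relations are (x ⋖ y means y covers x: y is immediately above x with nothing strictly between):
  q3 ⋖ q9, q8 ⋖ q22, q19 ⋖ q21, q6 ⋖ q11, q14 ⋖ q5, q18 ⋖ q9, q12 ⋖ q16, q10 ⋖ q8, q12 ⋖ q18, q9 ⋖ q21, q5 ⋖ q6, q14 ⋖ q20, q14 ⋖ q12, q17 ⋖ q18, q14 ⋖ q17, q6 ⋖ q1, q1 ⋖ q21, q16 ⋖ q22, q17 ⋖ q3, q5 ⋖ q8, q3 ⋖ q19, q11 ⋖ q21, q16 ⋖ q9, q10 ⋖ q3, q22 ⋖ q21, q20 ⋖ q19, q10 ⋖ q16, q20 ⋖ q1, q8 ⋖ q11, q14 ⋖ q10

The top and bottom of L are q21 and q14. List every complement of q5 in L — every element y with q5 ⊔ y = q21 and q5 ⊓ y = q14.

q17, q18, q19, q3, q9

Need y with q5 ∨ y = q21 and q5 ∧ y = q14.
Checking each element gives: q17, q18, q19, q3, q9.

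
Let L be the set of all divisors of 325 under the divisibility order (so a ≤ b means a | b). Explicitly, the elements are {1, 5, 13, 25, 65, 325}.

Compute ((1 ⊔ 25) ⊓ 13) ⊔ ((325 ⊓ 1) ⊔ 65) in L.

65

1 ∨ 25 = 25
25 ∧ 13 = 1
325 ∧ 1 = 1
1 ∨ 65 = 65
1 ∨ 65 = 65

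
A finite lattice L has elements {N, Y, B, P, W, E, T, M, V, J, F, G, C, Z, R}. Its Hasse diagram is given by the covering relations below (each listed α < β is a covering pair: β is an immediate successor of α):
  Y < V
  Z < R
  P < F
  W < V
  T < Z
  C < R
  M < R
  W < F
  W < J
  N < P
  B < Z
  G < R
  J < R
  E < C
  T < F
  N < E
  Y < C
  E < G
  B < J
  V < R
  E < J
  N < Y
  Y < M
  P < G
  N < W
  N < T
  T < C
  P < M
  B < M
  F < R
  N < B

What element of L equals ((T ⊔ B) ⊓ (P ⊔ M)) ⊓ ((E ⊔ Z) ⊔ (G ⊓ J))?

T ∨ B = Z
P ∨ M = M
Z ∧ M = B
E ∨ Z = R
G ∧ J = E
R ∨ E = R
B ∧ R = B

B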